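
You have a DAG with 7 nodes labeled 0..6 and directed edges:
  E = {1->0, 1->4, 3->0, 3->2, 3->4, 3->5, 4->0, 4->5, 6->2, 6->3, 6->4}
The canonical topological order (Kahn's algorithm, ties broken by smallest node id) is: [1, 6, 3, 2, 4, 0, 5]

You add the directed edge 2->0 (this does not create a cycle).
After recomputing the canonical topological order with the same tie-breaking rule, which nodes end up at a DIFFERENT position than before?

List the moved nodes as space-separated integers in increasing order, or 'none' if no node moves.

Old toposort: [1, 6, 3, 2, 4, 0, 5]
Added edge 2->0
Recompute Kahn (smallest-id tiebreak):
  initial in-degrees: [4, 0, 2, 1, 3, 2, 0]
  ready (indeg=0): [1, 6]
  pop 1: indeg[0]->3; indeg[4]->2 | ready=[6] | order so far=[1]
  pop 6: indeg[2]->1; indeg[3]->0; indeg[4]->1 | ready=[3] | order so far=[1, 6]
  pop 3: indeg[0]->2; indeg[2]->0; indeg[4]->0; indeg[5]->1 | ready=[2, 4] | order so far=[1, 6, 3]
  pop 2: indeg[0]->1 | ready=[4] | order so far=[1, 6, 3, 2]
  pop 4: indeg[0]->0; indeg[5]->0 | ready=[0, 5] | order so far=[1, 6, 3, 2, 4]
  pop 0: no out-edges | ready=[5] | order so far=[1, 6, 3, 2, 4, 0]
  pop 5: no out-edges | ready=[] | order so far=[1, 6, 3, 2, 4, 0, 5]
New canonical toposort: [1, 6, 3, 2, 4, 0, 5]
Compare positions:
  Node 0: index 5 -> 5 (same)
  Node 1: index 0 -> 0 (same)
  Node 2: index 3 -> 3 (same)
  Node 3: index 2 -> 2 (same)
  Node 4: index 4 -> 4 (same)
  Node 5: index 6 -> 6 (same)
  Node 6: index 1 -> 1 (same)
Nodes that changed position: none

Answer: none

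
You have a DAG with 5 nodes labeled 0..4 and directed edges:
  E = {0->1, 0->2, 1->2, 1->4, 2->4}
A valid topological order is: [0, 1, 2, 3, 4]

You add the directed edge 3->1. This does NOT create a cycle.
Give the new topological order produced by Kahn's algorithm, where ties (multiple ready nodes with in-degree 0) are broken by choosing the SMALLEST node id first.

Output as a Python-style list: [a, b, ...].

Answer: [0, 3, 1, 2, 4]

Derivation:
Old toposort: [0, 1, 2, 3, 4]
Added edge: 3->1
Position of 3 (3) > position of 1 (1). Must reorder: 3 must now come before 1.
Run Kahn's algorithm (break ties by smallest node id):
  initial in-degrees: [0, 2, 2, 0, 2]
  ready (indeg=0): [0, 3]
  pop 0: indeg[1]->1; indeg[2]->1 | ready=[3] | order so far=[0]
  pop 3: indeg[1]->0 | ready=[1] | order so far=[0, 3]
  pop 1: indeg[2]->0; indeg[4]->1 | ready=[2] | order so far=[0, 3, 1]
  pop 2: indeg[4]->0 | ready=[4] | order so far=[0, 3, 1, 2]
  pop 4: no out-edges | ready=[] | order so far=[0, 3, 1, 2, 4]
  Result: [0, 3, 1, 2, 4]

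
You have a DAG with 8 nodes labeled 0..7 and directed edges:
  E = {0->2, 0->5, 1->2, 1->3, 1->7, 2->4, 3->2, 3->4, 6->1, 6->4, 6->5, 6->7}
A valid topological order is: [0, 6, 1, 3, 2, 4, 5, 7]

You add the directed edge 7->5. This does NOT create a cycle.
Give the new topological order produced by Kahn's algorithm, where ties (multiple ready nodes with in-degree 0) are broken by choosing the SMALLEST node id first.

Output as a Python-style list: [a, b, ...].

Old toposort: [0, 6, 1, 3, 2, 4, 5, 7]
Added edge: 7->5
Position of 7 (7) > position of 5 (6). Must reorder: 7 must now come before 5.
Run Kahn's algorithm (break ties by smallest node id):
  initial in-degrees: [0, 1, 3, 1, 3, 3, 0, 2]
  ready (indeg=0): [0, 6]
  pop 0: indeg[2]->2; indeg[5]->2 | ready=[6] | order so far=[0]
  pop 6: indeg[1]->0; indeg[4]->2; indeg[5]->1; indeg[7]->1 | ready=[1] | order so far=[0, 6]
  pop 1: indeg[2]->1; indeg[3]->0; indeg[7]->0 | ready=[3, 7] | order so far=[0, 6, 1]
  pop 3: indeg[2]->0; indeg[4]->1 | ready=[2, 7] | order so far=[0, 6, 1, 3]
  pop 2: indeg[4]->0 | ready=[4, 7] | order so far=[0, 6, 1, 3, 2]
  pop 4: no out-edges | ready=[7] | order so far=[0, 6, 1, 3, 2, 4]
  pop 7: indeg[5]->0 | ready=[5] | order so far=[0, 6, 1, 3, 2, 4, 7]
  pop 5: no out-edges | ready=[] | order so far=[0, 6, 1, 3, 2, 4, 7, 5]
  Result: [0, 6, 1, 3, 2, 4, 7, 5]

Answer: [0, 6, 1, 3, 2, 4, 7, 5]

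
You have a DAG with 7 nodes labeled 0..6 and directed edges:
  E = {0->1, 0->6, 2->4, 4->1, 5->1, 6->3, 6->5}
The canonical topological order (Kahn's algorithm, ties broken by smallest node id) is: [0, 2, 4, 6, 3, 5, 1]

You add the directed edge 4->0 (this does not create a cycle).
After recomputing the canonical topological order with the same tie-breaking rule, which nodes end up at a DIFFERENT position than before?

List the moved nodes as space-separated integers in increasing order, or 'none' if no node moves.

Old toposort: [0, 2, 4, 6, 3, 5, 1]
Added edge 4->0
Recompute Kahn (smallest-id tiebreak):
  initial in-degrees: [1, 3, 0, 1, 1, 1, 1]
  ready (indeg=0): [2]
  pop 2: indeg[4]->0 | ready=[4] | order so far=[2]
  pop 4: indeg[0]->0; indeg[1]->2 | ready=[0] | order so far=[2, 4]
  pop 0: indeg[1]->1; indeg[6]->0 | ready=[6] | order so far=[2, 4, 0]
  pop 6: indeg[3]->0; indeg[5]->0 | ready=[3, 5] | order so far=[2, 4, 0, 6]
  pop 3: no out-edges | ready=[5] | order so far=[2, 4, 0, 6, 3]
  pop 5: indeg[1]->0 | ready=[1] | order so far=[2, 4, 0, 6, 3, 5]
  pop 1: no out-edges | ready=[] | order so far=[2, 4, 0, 6, 3, 5, 1]
New canonical toposort: [2, 4, 0, 6, 3, 5, 1]
Compare positions:
  Node 0: index 0 -> 2 (moved)
  Node 1: index 6 -> 6 (same)
  Node 2: index 1 -> 0 (moved)
  Node 3: index 4 -> 4 (same)
  Node 4: index 2 -> 1 (moved)
  Node 5: index 5 -> 5 (same)
  Node 6: index 3 -> 3 (same)
Nodes that changed position: 0 2 4

Answer: 0 2 4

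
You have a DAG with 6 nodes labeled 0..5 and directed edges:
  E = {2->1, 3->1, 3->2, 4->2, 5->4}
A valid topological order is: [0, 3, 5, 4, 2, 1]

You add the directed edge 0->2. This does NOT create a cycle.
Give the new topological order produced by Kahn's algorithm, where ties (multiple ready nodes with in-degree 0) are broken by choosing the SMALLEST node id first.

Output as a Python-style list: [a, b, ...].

Answer: [0, 3, 5, 4, 2, 1]

Derivation:
Old toposort: [0, 3, 5, 4, 2, 1]
Added edge: 0->2
Position of 0 (0) < position of 2 (4). Old order still valid.
Run Kahn's algorithm (break ties by smallest node id):
  initial in-degrees: [0, 2, 3, 0, 1, 0]
  ready (indeg=0): [0, 3, 5]
  pop 0: indeg[2]->2 | ready=[3, 5] | order so far=[0]
  pop 3: indeg[1]->1; indeg[2]->1 | ready=[5] | order so far=[0, 3]
  pop 5: indeg[4]->0 | ready=[4] | order so far=[0, 3, 5]
  pop 4: indeg[2]->0 | ready=[2] | order so far=[0, 3, 5, 4]
  pop 2: indeg[1]->0 | ready=[1] | order so far=[0, 3, 5, 4, 2]
  pop 1: no out-edges | ready=[] | order so far=[0, 3, 5, 4, 2, 1]
  Result: [0, 3, 5, 4, 2, 1]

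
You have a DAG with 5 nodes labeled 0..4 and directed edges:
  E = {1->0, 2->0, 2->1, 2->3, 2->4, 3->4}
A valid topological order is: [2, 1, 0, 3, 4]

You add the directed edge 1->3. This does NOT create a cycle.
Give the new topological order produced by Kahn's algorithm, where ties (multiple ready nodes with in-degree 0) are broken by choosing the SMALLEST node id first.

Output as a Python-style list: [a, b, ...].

Answer: [2, 1, 0, 3, 4]

Derivation:
Old toposort: [2, 1, 0, 3, 4]
Added edge: 1->3
Position of 1 (1) < position of 3 (3). Old order still valid.
Run Kahn's algorithm (break ties by smallest node id):
  initial in-degrees: [2, 1, 0, 2, 2]
  ready (indeg=0): [2]
  pop 2: indeg[0]->1; indeg[1]->0; indeg[3]->1; indeg[4]->1 | ready=[1] | order so far=[2]
  pop 1: indeg[0]->0; indeg[3]->0 | ready=[0, 3] | order so far=[2, 1]
  pop 0: no out-edges | ready=[3] | order so far=[2, 1, 0]
  pop 3: indeg[4]->0 | ready=[4] | order so far=[2, 1, 0, 3]
  pop 4: no out-edges | ready=[] | order so far=[2, 1, 0, 3, 4]
  Result: [2, 1, 0, 3, 4]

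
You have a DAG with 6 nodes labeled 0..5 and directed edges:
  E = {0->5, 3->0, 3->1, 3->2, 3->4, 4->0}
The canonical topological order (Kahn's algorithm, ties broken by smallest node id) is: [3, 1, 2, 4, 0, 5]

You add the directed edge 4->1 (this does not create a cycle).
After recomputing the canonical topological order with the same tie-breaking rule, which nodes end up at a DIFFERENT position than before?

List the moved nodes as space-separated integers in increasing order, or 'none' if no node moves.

Old toposort: [3, 1, 2, 4, 0, 5]
Added edge 4->1
Recompute Kahn (smallest-id tiebreak):
  initial in-degrees: [2, 2, 1, 0, 1, 1]
  ready (indeg=0): [3]
  pop 3: indeg[0]->1; indeg[1]->1; indeg[2]->0; indeg[4]->0 | ready=[2, 4] | order so far=[3]
  pop 2: no out-edges | ready=[4] | order so far=[3, 2]
  pop 4: indeg[0]->0; indeg[1]->0 | ready=[0, 1] | order so far=[3, 2, 4]
  pop 0: indeg[5]->0 | ready=[1, 5] | order so far=[3, 2, 4, 0]
  pop 1: no out-edges | ready=[5] | order so far=[3, 2, 4, 0, 1]
  pop 5: no out-edges | ready=[] | order so far=[3, 2, 4, 0, 1, 5]
New canonical toposort: [3, 2, 4, 0, 1, 5]
Compare positions:
  Node 0: index 4 -> 3 (moved)
  Node 1: index 1 -> 4 (moved)
  Node 2: index 2 -> 1 (moved)
  Node 3: index 0 -> 0 (same)
  Node 4: index 3 -> 2 (moved)
  Node 5: index 5 -> 5 (same)
Nodes that changed position: 0 1 2 4

Answer: 0 1 2 4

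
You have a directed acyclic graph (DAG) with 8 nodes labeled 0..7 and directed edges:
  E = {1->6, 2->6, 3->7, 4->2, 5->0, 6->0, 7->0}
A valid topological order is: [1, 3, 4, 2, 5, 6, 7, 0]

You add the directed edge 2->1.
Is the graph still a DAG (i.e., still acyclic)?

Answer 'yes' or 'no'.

Given toposort: [1, 3, 4, 2, 5, 6, 7, 0]
Position of 2: index 3; position of 1: index 0
New edge 2->1: backward (u after v in old order)
Backward edge: old toposort is now invalid. Check if this creates a cycle.
Does 1 already reach 2? Reachable from 1: [0, 1, 6]. NO -> still a DAG (reorder needed).
Still a DAG? yes

Answer: yes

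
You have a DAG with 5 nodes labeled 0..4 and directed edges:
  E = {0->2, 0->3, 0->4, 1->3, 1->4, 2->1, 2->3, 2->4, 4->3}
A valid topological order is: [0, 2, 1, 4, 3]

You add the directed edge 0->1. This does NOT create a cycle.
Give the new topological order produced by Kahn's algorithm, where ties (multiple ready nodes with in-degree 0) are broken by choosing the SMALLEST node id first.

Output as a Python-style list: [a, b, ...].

Old toposort: [0, 2, 1, 4, 3]
Added edge: 0->1
Position of 0 (0) < position of 1 (2). Old order still valid.
Run Kahn's algorithm (break ties by smallest node id):
  initial in-degrees: [0, 2, 1, 4, 3]
  ready (indeg=0): [0]
  pop 0: indeg[1]->1; indeg[2]->0; indeg[3]->3; indeg[4]->2 | ready=[2] | order so far=[0]
  pop 2: indeg[1]->0; indeg[3]->2; indeg[4]->1 | ready=[1] | order so far=[0, 2]
  pop 1: indeg[3]->1; indeg[4]->0 | ready=[4] | order so far=[0, 2, 1]
  pop 4: indeg[3]->0 | ready=[3] | order so far=[0, 2, 1, 4]
  pop 3: no out-edges | ready=[] | order so far=[0, 2, 1, 4, 3]
  Result: [0, 2, 1, 4, 3]

Answer: [0, 2, 1, 4, 3]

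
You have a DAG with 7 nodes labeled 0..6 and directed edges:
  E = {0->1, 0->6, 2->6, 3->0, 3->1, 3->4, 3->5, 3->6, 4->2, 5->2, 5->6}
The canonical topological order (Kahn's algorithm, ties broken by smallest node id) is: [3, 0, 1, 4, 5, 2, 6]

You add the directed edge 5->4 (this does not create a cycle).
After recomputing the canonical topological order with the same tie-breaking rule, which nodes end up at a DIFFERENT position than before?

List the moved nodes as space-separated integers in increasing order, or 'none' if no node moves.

Old toposort: [3, 0, 1, 4, 5, 2, 6]
Added edge 5->4
Recompute Kahn (smallest-id tiebreak):
  initial in-degrees: [1, 2, 2, 0, 2, 1, 4]
  ready (indeg=0): [3]
  pop 3: indeg[0]->0; indeg[1]->1; indeg[4]->1; indeg[5]->0; indeg[6]->3 | ready=[0, 5] | order so far=[3]
  pop 0: indeg[1]->0; indeg[6]->2 | ready=[1, 5] | order so far=[3, 0]
  pop 1: no out-edges | ready=[5] | order so far=[3, 0, 1]
  pop 5: indeg[2]->1; indeg[4]->0; indeg[6]->1 | ready=[4] | order so far=[3, 0, 1, 5]
  pop 4: indeg[2]->0 | ready=[2] | order so far=[3, 0, 1, 5, 4]
  pop 2: indeg[6]->0 | ready=[6] | order so far=[3, 0, 1, 5, 4, 2]
  pop 6: no out-edges | ready=[] | order so far=[3, 0, 1, 5, 4, 2, 6]
New canonical toposort: [3, 0, 1, 5, 4, 2, 6]
Compare positions:
  Node 0: index 1 -> 1 (same)
  Node 1: index 2 -> 2 (same)
  Node 2: index 5 -> 5 (same)
  Node 3: index 0 -> 0 (same)
  Node 4: index 3 -> 4 (moved)
  Node 5: index 4 -> 3 (moved)
  Node 6: index 6 -> 6 (same)
Nodes that changed position: 4 5

Answer: 4 5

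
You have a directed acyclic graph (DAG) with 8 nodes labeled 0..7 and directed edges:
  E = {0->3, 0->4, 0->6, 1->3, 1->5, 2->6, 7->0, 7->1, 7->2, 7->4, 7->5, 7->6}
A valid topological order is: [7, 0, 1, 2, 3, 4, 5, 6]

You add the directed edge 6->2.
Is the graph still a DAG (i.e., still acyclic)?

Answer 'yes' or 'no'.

Given toposort: [7, 0, 1, 2, 3, 4, 5, 6]
Position of 6: index 7; position of 2: index 3
New edge 6->2: backward (u after v in old order)
Backward edge: old toposort is now invalid. Check if this creates a cycle.
Does 2 already reach 6? Reachable from 2: [2, 6]. YES -> cycle!
Still a DAG? no

Answer: no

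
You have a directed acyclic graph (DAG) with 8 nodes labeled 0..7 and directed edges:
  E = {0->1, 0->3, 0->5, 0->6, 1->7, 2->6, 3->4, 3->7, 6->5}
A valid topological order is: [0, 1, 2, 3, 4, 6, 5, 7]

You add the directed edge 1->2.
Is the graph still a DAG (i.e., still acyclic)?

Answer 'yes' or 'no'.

Given toposort: [0, 1, 2, 3, 4, 6, 5, 7]
Position of 1: index 1; position of 2: index 2
New edge 1->2: forward
Forward edge: respects the existing order. Still a DAG, same toposort still valid.
Still a DAG? yes

Answer: yes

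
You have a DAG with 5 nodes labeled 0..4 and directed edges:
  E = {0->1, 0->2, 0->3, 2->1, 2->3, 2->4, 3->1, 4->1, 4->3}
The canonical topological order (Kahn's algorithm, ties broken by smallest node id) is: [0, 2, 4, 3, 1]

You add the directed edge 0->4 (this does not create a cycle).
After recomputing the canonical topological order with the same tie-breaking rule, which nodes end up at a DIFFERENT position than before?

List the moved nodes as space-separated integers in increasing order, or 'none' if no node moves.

Old toposort: [0, 2, 4, 3, 1]
Added edge 0->4
Recompute Kahn (smallest-id tiebreak):
  initial in-degrees: [0, 4, 1, 3, 2]
  ready (indeg=0): [0]
  pop 0: indeg[1]->3; indeg[2]->0; indeg[3]->2; indeg[4]->1 | ready=[2] | order so far=[0]
  pop 2: indeg[1]->2; indeg[3]->1; indeg[4]->0 | ready=[4] | order so far=[0, 2]
  pop 4: indeg[1]->1; indeg[3]->0 | ready=[3] | order so far=[0, 2, 4]
  pop 3: indeg[1]->0 | ready=[1] | order so far=[0, 2, 4, 3]
  pop 1: no out-edges | ready=[] | order so far=[0, 2, 4, 3, 1]
New canonical toposort: [0, 2, 4, 3, 1]
Compare positions:
  Node 0: index 0 -> 0 (same)
  Node 1: index 4 -> 4 (same)
  Node 2: index 1 -> 1 (same)
  Node 3: index 3 -> 3 (same)
  Node 4: index 2 -> 2 (same)
Nodes that changed position: none

Answer: none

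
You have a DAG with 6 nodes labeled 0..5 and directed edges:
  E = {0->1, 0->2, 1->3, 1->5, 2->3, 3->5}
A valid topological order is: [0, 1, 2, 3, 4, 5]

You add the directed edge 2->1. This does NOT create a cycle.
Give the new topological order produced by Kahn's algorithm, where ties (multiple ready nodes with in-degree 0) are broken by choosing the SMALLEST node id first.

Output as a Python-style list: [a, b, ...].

Old toposort: [0, 1, 2, 3, 4, 5]
Added edge: 2->1
Position of 2 (2) > position of 1 (1). Must reorder: 2 must now come before 1.
Run Kahn's algorithm (break ties by smallest node id):
  initial in-degrees: [0, 2, 1, 2, 0, 2]
  ready (indeg=0): [0, 4]
  pop 0: indeg[1]->1; indeg[2]->0 | ready=[2, 4] | order so far=[0]
  pop 2: indeg[1]->0; indeg[3]->1 | ready=[1, 4] | order so far=[0, 2]
  pop 1: indeg[3]->0; indeg[5]->1 | ready=[3, 4] | order so far=[0, 2, 1]
  pop 3: indeg[5]->0 | ready=[4, 5] | order so far=[0, 2, 1, 3]
  pop 4: no out-edges | ready=[5] | order so far=[0, 2, 1, 3, 4]
  pop 5: no out-edges | ready=[] | order so far=[0, 2, 1, 3, 4, 5]
  Result: [0, 2, 1, 3, 4, 5]

Answer: [0, 2, 1, 3, 4, 5]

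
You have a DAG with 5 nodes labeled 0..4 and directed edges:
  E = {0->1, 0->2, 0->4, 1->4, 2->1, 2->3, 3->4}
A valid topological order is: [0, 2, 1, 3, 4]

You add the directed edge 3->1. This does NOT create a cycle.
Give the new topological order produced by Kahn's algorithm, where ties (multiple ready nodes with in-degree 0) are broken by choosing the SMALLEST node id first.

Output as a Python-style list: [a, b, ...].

Old toposort: [0, 2, 1, 3, 4]
Added edge: 3->1
Position of 3 (3) > position of 1 (2). Must reorder: 3 must now come before 1.
Run Kahn's algorithm (break ties by smallest node id):
  initial in-degrees: [0, 3, 1, 1, 3]
  ready (indeg=0): [0]
  pop 0: indeg[1]->2; indeg[2]->0; indeg[4]->2 | ready=[2] | order so far=[0]
  pop 2: indeg[1]->1; indeg[3]->0 | ready=[3] | order so far=[0, 2]
  pop 3: indeg[1]->0; indeg[4]->1 | ready=[1] | order so far=[0, 2, 3]
  pop 1: indeg[4]->0 | ready=[4] | order so far=[0, 2, 3, 1]
  pop 4: no out-edges | ready=[] | order so far=[0, 2, 3, 1, 4]
  Result: [0, 2, 3, 1, 4]

Answer: [0, 2, 3, 1, 4]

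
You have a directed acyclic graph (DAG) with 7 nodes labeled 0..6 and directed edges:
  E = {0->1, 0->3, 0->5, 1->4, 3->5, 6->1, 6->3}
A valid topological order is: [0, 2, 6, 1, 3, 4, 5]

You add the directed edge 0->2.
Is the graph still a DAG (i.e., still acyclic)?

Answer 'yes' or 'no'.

Answer: yes

Derivation:
Given toposort: [0, 2, 6, 1, 3, 4, 5]
Position of 0: index 0; position of 2: index 1
New edge 0->2: forward
Forward edge: respects the existing order. Still a DAG, same toposort still valid.
Still a DAG? yes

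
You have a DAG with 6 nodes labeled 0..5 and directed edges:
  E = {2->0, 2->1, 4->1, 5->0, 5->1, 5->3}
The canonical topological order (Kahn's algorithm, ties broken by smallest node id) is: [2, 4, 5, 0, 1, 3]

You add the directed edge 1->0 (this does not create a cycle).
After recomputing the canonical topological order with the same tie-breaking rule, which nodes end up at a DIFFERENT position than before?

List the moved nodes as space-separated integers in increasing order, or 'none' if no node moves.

Answer: 0 1

Derivation:
Old toposort: [2, 4, 5, 0, 1, 3]
Added edge 1->0
Recompute Kahn (smallest-id tiebreak):
  initial in-degrees: [3, 3, 0, 1, 0, 0]
  ready (indeg=0): [2, 4, 5]
  pop 2: indeg[0]->2; indeg[1]->2 | ready=[4, 5] | order so far=[2]
  pop 4: indeg[1]->1 | ready=[5] | order so far=[2, 4]
  pop 5: indeg[0]->1; indeg[1]->0; indeg[3]->0 | ready=[1, 3] | order so far=[2, 4, 5]
  pop 1: indeg[0]->0 | ready=[0, 3] | order so far=[2, 4, 5, 1]
  pop 0: no out-edges | ready=[3] | order so far=[2, 4, 5, 1, 0]
  pop 3: no out-edges | ready=[] | order so far=[2, 4, 5, 1, 0, 3]
New canonical toposort: [2, 4, 5, 1, 0, 3]
Compare positions:
  Node 0: index 3 -> 4 (moved)
  Node 1: index 4 -> 3 (moved)
  Node 2: index 0 -> 0 (same)
  Node 3: index 5 -> 5 (same)
  Node 4: index 1 -> 1 (same)
  Node 5: index 2 -> 2 (same)
Nodes that changed position: 0 1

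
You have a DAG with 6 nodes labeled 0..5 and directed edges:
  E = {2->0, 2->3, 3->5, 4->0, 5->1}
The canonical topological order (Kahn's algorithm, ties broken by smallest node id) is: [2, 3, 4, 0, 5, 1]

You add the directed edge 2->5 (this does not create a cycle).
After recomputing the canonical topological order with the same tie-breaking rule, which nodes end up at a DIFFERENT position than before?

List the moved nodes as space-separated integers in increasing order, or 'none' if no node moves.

Old toposort: [2, 3, 4, 0, 5, 1]
Added edge 2->5
Recompute Kahn (smallest-id tiebreak):
  initial in-degrees: [2, 1, 0, 1, 0, 2]
  ready (indeg=0): [2, 4]
  pop 2: indeg[0]->1; indeg[3]->0; indeg[5]->1 | ready=[3, 4] | order so far=[2]
  pop 3: indeg[5]->0 | ready=[4, 5] | order so far=[2, 3]
  pop 4: indeg[0]->0 | ready=[0, 5] | order so far=[2, 3, 4]
  pop 0: no out-edges | ready=[5] | order so far=[2, 3, 4, 0]
  pop 5: indeg[1]->0 | ready=[1] | order so far=[2, 3, 4, 0, 5]
  pop 1: no out-edges | ready=[] | order so far=[2, 3, 4, 0, 5, 1]
New canonical toposort: [2, 3, 4, 0, 5, 1]
Compare positions:
  Node 0: index 3 -> 3 (same)
  Node 1: index 5 -> 5 (same)
  Node 2: index 0 -> 0 (same)
  Node 3: index 1 -> 1 (same)
  Node 4: index 2 -> 2 (same)
  Node 5: index 4 -> 4 (same)
Nodes that changed position: none

Answer: none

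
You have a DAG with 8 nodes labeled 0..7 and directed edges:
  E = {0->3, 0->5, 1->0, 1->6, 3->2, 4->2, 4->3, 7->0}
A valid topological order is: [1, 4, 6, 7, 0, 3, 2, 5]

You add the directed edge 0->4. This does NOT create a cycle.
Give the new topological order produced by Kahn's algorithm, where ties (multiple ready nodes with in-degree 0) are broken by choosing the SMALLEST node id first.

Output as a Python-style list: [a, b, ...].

Answer: [1, 6, 7, 0, 4, 3, 2, 5]

Derivation:
Old toposort: [1, 4, 6, 7, 0, 3, 2, 5]
Added edge: 0->4
Position of 0 (4) > position of 4 (1). Must reorder: 0 must now come before 4.
Run Kahn's algorithm (break ties by smallest node id):
  initial in-degrees: [2, 0, 2, 2, 1, 1, 1, 0]
  ready (indeg=0): [1, 7]
  pop 1: indeg[0]->1; indeg[6]->0 | ready=[6, 7] | order so far=[1]
  pop 6: no out-edges | ready=[7] | order so far=[1, 6]
  pop 7: indeg[0]->0 | ready=[0] | order so far=[1, 6, 7]
  pop 0: indeg[3]->1; indeg[4]->0; indeg[5]->0 | ready=[4, 5] | order so far=[1, 6, 7, 0]
  pop 4: indeg[2]->1; indeg[3]->0 | ready=[3, 5] | order so far=[1, 6, 7, 0, 4]
  pop 3: indeg[2]->0 | ready=[2, 5] | order so far=[1, 6, 7, 0, 4, 3]
  pop 2: no out-edges | ready=[5] | order so far=[1, 6, 7, 0, 4, 3, 2]
  pop 5: no out-edges | ready=[] | order so far=[1, 6, 7, 0, 4, 3, 2, 5]
  Result: [1, 6, 7, 0, 4, 3, 2, 5]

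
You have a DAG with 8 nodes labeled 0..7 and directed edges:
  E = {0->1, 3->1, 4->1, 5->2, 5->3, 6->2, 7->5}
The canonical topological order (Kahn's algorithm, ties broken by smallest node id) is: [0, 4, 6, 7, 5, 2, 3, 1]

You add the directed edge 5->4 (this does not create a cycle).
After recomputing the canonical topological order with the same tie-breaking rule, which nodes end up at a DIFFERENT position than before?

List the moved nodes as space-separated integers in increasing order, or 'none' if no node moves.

Old toposort: [0, 4, 6, 7, 5, 2, 3, 1]
Added edge 5->4
Recompute Kahn (smallest-id tiebreak):
  initial in-degrees: [0, 3, 2, 1, 1, 1, 0, 0]
  ready (indeg=0): [0, 6, 7]
  pop 0: indeg[1]->2 | ready=[6, 7] | order so far=[0]
  pop 6: indeg[2]->1 | ready=[7] | order so far=[0, 6]
  pop 7: indeg[5]->0 | ready=[5] | order so far=[0, 6, 7]
  pop 5: indeg[2]->0; indeg[3]->0; indeg[4]->0 | ready=[2, 3, 4] | order so far=[0, 6, 7, 5]
  pop 2: no out-edges | ready=[3, 4] | order so far=[0, 6, 7, 5, 2]
  pop 3: indeg[1]->1 | ready=[4] | order so far=[0, 6, 7, 5, 2, 3]
  pop 4: indeg[1]->0 | ready=[1] | order so far=[0, 6, 7, 5, 2, 3, 4]
  pop 1: no out-edges | ready=[] | order so far=[0, 6, 7, 5, 2, 3, 4, 1]
New canonical toposort: [0, 6, 7, 5, 2, 3, 4, 1]
Compare positions:
  Node 0: index 0 -> 0 (same)
  Node 1: index 7 -> 7 (same)
  Node 2: index 5 -> 4 (moved)
  Node 3: index 6 -> 5 (moved)
  Node 4: index 1 -> 6 (moved)
  Node 5: index 4 -> 3 (moved)
  Node 6: index 2 -> 1 (moved)
  Node 7: index 3 -> 2 (moved)
Nodes that changed position: 2 3 4 5 6 7

Answer: 2 3 4 5 6 7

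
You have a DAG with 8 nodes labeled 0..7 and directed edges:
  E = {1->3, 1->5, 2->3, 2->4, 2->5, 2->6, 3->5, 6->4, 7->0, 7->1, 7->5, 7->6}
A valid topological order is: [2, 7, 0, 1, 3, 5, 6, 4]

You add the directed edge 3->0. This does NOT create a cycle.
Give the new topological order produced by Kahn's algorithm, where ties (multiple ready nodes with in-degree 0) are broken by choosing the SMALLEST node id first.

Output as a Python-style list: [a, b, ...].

Answer: [2, 7, 1, 3, 0, 5, 6, 4]

Derivation:
Old toposort: [2, 7, 0, 1, 3, 5, 6, 4]
Added edge: 3->0
Position of 3 (4) > position of 0 (2). Must reorder: 3 must now come before 0.
Run Kahn's algorithm (break ties by smallest node id):
  initial in-degrees: [2, 1, 0, 2, 2, 4, 2, 0]
  ready (indeg=0): [2, 7]
  pop 2: indeg[3]->1; indeg[4]->1; indeg[5]->3; indeg[6]->1 | ready=[7] | order so far=[2]
  pop 7: indeg[0]->1; indeg[1]->0; indeg[5]->2; indeg[6]->0 | ready=[1, 6] | order so far=[2, 7]
  pop 1: indeg[3]->0; indeg[5]->1 | ready=[3, 6] | order so far=[2, 7, 1]
  pop 3: indeg[0]->0; indeg[5]->0 | ready=[0, 5, 6] | order so far=[2, 7, 1, 3]
  pop 0: no out-edges | ready=[5, 6] | order so far=[2, 7, 1, 3, 0]
  pop 5: no out-edges | ready=[6] | order so far=[2, 7, 1, 3, 0, 5]
  pop 6: indeg[4]->0 | ready=[4] | order so far=[2, 7, 1, 3, 0, 5, 6]
  pop 4: no out-edges | ready=[] | order so far=[2, 7, 1, 3, 0, 5, 6, 4]
  Result: [2, 7, 1, 3, 0, 5, 6, 4]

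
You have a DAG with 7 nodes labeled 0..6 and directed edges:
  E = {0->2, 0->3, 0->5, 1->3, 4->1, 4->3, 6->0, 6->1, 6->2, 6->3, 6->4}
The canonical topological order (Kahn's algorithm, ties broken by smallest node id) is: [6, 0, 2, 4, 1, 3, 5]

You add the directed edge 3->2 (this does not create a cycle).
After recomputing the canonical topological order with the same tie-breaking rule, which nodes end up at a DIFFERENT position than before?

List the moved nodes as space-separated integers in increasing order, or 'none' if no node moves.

Old toposort: [6, 0, 2, 4, 1, 3, 5]
Added edge 3->2
Recompute Kahn (smallest-id tiebreak):
  initial in-degrees: [1, 2, 3, 4, 1, 1, 0]
  ready (indeg=0): [6]
  pop 6: indeg[0]->0; indeg[1]->1; indeg[2]->2; indeg[3]->3; indeg[4]->0 | ready=[0, 4] | order so far=[6]
  pop 0: indeg[2]->1; indeg[3]->2; indeg[5]->0 | ready=[4, 5] | order so far=[6, 0]
  pop 4: indeg[1]->0; indeg[3]->1 | ready=[1, 5] | order so far=[6, 0, 4]
  pop 1: indeg[3]->0 | ready=[3, 5] | order so far=[6, 0, 4, 1]
  pop 3: indeg[2]->0 | ready=[2, 5] | order so far=[6, 0, 4, 1, 3]
  pop 2: no out-edges | ready=[5] | order so far=[6, 0, 4, 1, 3, 2]
  pop 5: no out-edges | ready=[] | order so far=[6, 0, 4, 1, 3, 2, 5]
New canonical toposort: [6, 0, 4, 1, 3, 2, 5]
Compare positions:
  Node 0: index 1 -> 1 (same)
  Node 1: index 4 -> 3 (moved)
  Node 2: index 2 -> 5 (moved)
  Node 3: index 5 -> 4 (moved)
  Node 4: index 3 -> 2 (moved)
  Node 5: index 6 -> 6 (same)
  Node 6: index 0 -> 0 (same)
Nodes that changed position: 1 2 3 4

Answer: 1 2 3 4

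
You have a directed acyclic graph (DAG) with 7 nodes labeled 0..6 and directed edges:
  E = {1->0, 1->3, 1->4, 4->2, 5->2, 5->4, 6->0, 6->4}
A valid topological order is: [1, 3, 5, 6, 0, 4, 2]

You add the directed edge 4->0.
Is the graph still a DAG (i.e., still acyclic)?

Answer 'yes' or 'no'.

Answer: yes

Derivation:
Given toposort: [1, 3, 5, 6, 0, 4, 2]
Position of 4: index 5; position of 0: index 4
New edge 4->0: backward (u after v in old order)
Backward edge: old toposort is now invalid. Check if this creates a cycle.
Does 0 already reach 4? Reachable from 0: [0]. NO -> still a DAG (reorder needed).
Still a DAG? yes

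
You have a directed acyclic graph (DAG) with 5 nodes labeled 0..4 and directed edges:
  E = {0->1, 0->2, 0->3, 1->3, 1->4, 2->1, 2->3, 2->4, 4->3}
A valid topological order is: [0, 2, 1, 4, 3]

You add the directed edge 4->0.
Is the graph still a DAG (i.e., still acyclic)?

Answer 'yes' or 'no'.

Given toposort: [0, 2, 1, 4, 3]
Position of 4: index 3; position of 0: index 0
New edge 4->0: backward (u after v in old order)
Backward edge: old toposort is now invalid. Check if this creates a cycle.
Does 0 already reach 4? Reachable from 0: [0, 1, 2, 3, 4]. YES -> cycle!
Still a DAG? no

Answer: no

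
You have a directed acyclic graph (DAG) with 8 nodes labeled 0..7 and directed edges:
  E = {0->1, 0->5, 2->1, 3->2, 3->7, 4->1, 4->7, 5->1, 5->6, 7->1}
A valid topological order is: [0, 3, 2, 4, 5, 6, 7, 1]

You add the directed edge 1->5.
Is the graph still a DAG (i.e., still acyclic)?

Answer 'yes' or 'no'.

Answer: no

Derivation:
Given toposort: [0, 3, 2, 4, 5, 6, 7, 1]
Position of 1: index 7; position of 5: index 4
New edge 1->5: backward (u after v in old order)
Backward edge: old toposort is now invalid. Check if this creates a cycle.
Does 5 already reach 1? Reachable from 5: [1, 5, 6]. YES -> cycle!
Still a DAG? no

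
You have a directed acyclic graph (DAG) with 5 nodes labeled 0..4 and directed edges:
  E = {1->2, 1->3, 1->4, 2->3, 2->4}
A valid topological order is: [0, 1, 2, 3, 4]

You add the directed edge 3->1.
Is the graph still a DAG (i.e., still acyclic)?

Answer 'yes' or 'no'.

Given toposort: [0, 1, 2, 3, 4]
Position of 3: index 3; position of 1: index 1
New edge 3->1: backward (u after v in old order)
Backward edge: old toposort is now invalid. Check if this creates a cycle.
Does 1 already reach 3? Reachable from 1: [1, 2, 3, 4]. YES -> cycle!
Still a DAG? no

Answer: no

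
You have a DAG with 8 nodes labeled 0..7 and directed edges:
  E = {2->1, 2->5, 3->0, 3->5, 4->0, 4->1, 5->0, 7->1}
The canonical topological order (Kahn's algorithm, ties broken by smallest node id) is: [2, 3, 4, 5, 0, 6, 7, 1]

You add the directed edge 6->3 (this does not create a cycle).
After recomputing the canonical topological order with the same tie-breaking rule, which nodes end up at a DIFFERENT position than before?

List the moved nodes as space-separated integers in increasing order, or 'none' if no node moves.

Old toposort: [2, 3, 4, 5, 0, 6, 7, 1]
Added edge 6->3
Recompute Kahn (smallest-id tiebreak):
  initial in-degrees: [3, 3, 0, 1, 0, 2, 0, 0]
  ready (indeg=0): [2, 4, 6, 7]
  pop 2: indeg[1]->2; indeg[5]->1 | ready=[4, 6, 7] | order so far=[2]
  pop 4: indeg[0]->2; indeg[1]->1 | ready=[6, 7] | order so far=[2, 4]
  pop 6: indeg[3]->0 | ready=[3, 7] | order so far=[2, 4, 6]
  pop 3: indeg[0]->1; indeg[5]->0 | ready=[5, 7] | order so far=[2, 4, 6, 3]
  pop 5: indeg[0]->0 | ready=[0, 7] | order so far=[2, 4, 6, 3, 5]
  pop 0: no out-edges | ready=[7] | order so far=[2, 4, 6, 3, 5, 0]
  pop 7: indeg[1]->0 | ready=[1] | order so far=[2, 4, 6, 3, 5, 0, 7]
  pop 1: no out-edges | ready=[] | order so far=[2, 4, 6, 3, 5, 0, 7, 1]
New canonical toposort: [2, 4, 6, 3, 5, 0, 7, 1]
Compare positions:
  Node 0: index 4 -> 5 (moved)
  Node 1: index 7 -> 7 (same)
  Node 2: index 0 -> 0 (same)
  Node 3: index 1 -> 3 (moved)
  Node 4: index 2 -> 1 (moved)
  Node 5: index 3 -> 4 (moved)
  Node 6: index 5 -> 2 (moved)
  Node 7: index 6 -> 6 (same)
Nodes that changed position: 0 3 4 5 6

Answer: 0 3 4 5 6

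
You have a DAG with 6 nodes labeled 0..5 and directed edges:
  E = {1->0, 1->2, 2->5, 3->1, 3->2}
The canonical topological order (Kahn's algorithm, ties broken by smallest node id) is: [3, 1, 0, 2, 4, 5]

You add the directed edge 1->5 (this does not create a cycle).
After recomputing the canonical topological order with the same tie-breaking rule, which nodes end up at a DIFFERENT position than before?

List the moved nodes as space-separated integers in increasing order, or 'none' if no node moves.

Answer: none

Derivation:
Old toposort: [3, 1, 0, 2, 4, 5]
Added edge 1->5
Recompute Kahn (smallest-id tiebreak):
  initial in-degrees: [1, 1, 2, 0, 0, 2]
  ready (indeg=0): [3, 4]
  pop 3: indeg[1]->0; indeg[2]->1 | ready=[1, 4] | order so far=[3]
  pop 1: indeg[0]->0; indeg[2]->0; indeg[5]->1 | ready=[0, 2, 4] | order so far=[3, 1]
  pop 0: no out-edges | ready=[2, 4] | order so far=[3, 1, 0]
  pop 2: indeg[5]->0 | ready=[4, 5] | order so far=[3, 1, 0, 2]
  pop 4: no out-edges | ready=[5] | order so far=[3, 1, 0, 2, 4]
  pop 5: no out-edges | ready=[] | order so far=[3, 1, 0, 2, 4, 5]
New canonical toposort: [3, 1, 0, 2, 4, 5]
Compare positions:
  Node 0: index 2 -> 2 (same)
  Node 1: index 1 -> 1 (same)
  Node 2: index 3 -> 3 (same)
  Node 3: index 0 -> 0 (same)
  Node 4: index 4 -> 4 (same)
  Node 5: index 5 -> 5 (same)
Nodes that changed position: none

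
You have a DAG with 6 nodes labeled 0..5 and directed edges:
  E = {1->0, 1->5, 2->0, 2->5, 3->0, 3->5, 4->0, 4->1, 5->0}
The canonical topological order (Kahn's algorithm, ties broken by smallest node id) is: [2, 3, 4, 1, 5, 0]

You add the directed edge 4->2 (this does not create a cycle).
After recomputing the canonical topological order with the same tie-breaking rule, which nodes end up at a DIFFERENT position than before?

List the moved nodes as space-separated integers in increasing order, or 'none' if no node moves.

Answer: 1 2 3 4

Derivation:
Old toposort: [2, 3, 4, 1, 5, 0]
Added edge 4->2
Recompute Kahn (smallest-id tiebreak):
  initial in-degrees: [5, 1, 1, 0, 0, 3]
  ready (indeg=0): [3, 4]
  pop 3: indeg[0]->4; indeg[5]->2 | ready=[4] | order so far=[3]
  pop 4: indeg[0]->3; indeg[1]->0; indeg[2]->0 | ready=[1, 2] | order so far=[3, 4]
  pop 1: indeg[0]->2; indeg[5]->1 | ready=[2] | order so far=[3, 4, 1]
  pop 2: indeg[0]->1; indeg[5]->0 | ready=[5] | order so far=[3, 4, 1, 2]
  pop 5: indeg[0]->0 | ready=[0] | order so far=[3, 4, 1, 2, 5]
  pop 0: no out-edges | ready=[] | order so far=[3, 4, 1, 2, 5, 0]
New canonical toposort: [3, 4, 1, 2, 5, 0]
Compare positions:
  Node 0: index 5 -> 5 (same)
  Node 1: index 3 -> 2 (moved)
  Node 2: index 0 -> 3 (moved)
  Node 3: index 1 -> 0 (moved)
  Node 4: index 2 -> 1 (moved)
  Node 5: index 4 -> 4 (same)
Nodes that changed position: 1 2 3 4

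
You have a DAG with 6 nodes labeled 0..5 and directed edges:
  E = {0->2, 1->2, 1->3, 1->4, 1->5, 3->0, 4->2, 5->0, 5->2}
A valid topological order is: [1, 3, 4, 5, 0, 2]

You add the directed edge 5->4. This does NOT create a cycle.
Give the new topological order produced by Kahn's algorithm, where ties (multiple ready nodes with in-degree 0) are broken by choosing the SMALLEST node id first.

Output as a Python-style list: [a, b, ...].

Old toposort: [1, 3, 4, 5, 0, 2]
Added edge: 5->4
Position of 5 (3) > position of 4 (2). Must reorder: 5 must now come before 4.
Run Kahn's algorithm (break ties by smallest node id):
  initial in-degrees: [2, 0, 4, 1, 2, 1]
  ready (indeg=0): [1]
  pop 1: indeg[2]->3; indeg[3]->0; indeg[4]->1; indeg[5]->0 | ready=[3, 5] | order so far=[1]
  pop 3: indeg[0]->1 | ready=[5] | order so far=[1, 3]
  pop 5: indeg[0]->0; indeg[2]->2; indeg[4]->0 | ready=[0, 4] | order so far=[1, 3, 5]
  pop 0: indeg[2]->1 | ready=[4] | order so far=[1, 3, 5, 0]
  pop 4: indeg[2]->0 | ready=[2] | order so far=[1, 3, 5, 0, 4]
  pop 2: no out-edges | ready=[] | order so far=[1, 3, 5, 0, 4, 2]
  Result: [1, 3, 5, 0, 4, 2]

Answer: [1, 3, 5, 0, 4, 2]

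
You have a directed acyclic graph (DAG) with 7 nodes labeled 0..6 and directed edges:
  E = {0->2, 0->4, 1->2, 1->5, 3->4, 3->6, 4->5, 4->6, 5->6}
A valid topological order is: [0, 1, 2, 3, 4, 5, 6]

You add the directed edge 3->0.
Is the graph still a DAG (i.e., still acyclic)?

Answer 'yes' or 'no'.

Given toposort: [0, 1, 2, 3, 4, 5, 6]
Position of 3: index 3; position of 0: index 0
New edge 3->0: backward (u after v in old order)
Backward edge: old toposort is now invalid. Check if this creates a cycle.
Does 0 already reach 3? Reachable from 0: [0, 2, 4, 5, 6]. NO -> still a DAG (reorder needed).
Still a DAG? yes

Answer: yes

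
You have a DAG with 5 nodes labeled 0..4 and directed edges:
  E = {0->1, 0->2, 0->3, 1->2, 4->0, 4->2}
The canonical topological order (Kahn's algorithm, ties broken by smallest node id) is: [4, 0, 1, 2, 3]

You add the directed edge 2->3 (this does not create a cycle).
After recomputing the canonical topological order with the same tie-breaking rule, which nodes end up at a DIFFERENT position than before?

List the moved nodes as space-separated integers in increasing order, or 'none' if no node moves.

Answer: none

Derivation:
Old toposort: [4, 0, 1, 2, 3]
Added edge 2->3
Recompute Kahn (smallest-id tiebreak):
  initial in-degrees: [1, 1, 3, 2, 0]
  ready (indeg=0): [4]
  pop 4: indeg[0]->0; indeg[2]->2 | ready=[0] | order so far=[4]
  pop 0: indeg[1]->0; indeg[2]->1; indeg[3]->1 | ready=[1] | order so far=[4, 0]
  pop 1: indeg[2]->0 | ready=[2] | order so far=[4, 0, 1]
  pop 2: indeg[3]->0 | ready=[3] | order so far=[4, 0, 1, 2]
  pop 3: no out-edges | ready=[] | order so far=[4, 0, 1, 2, 3]
New canonical toposort: [4, 0, 1, 2, 3]
Compare positions:
  Node 0: index 1 -> 1 (same)
  Node 1: index 2 -> 2 (same)
  Node 2: index 3 -> 3 (same)
  Node 3: index 4 -> 4 (same)
  Node 4: index 0 -> 0 (same)
Nodes that changed position: none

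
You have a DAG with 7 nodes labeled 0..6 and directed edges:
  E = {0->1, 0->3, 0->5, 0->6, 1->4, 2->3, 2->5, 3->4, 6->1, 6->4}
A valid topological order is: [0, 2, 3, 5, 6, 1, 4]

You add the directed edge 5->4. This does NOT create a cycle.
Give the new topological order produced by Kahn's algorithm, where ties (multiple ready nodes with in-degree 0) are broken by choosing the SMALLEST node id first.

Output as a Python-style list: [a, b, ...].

Answer: [0, 2, 3, 5, 6, 1, 4]

Derivation:
Old toposort: [0, 2, 3, 5, 6, 1, 4]
Added edge: 5->4
Position of 5 (3) < position of 4 (6). Old order still valid.
Run Kahn's algorithm (break ties by smallest node id):
  initial in-degrees: [0, 2, 0, 2, 4, 2, 1]
  ready (indeg=0): [0, 2]
  pop 0: indeg[1]->1; indeg[3]->1; indeg[5]->1; indeg[6]->0 | ready=[2, 6] | order so far=[0]
  pop 2: indeg[3]->0; indeg[5]->0 | ready=[3, 5, 6] | order so far=[0, 2]
  pop 3: indeg[4]->3 | ready=[5, 6] | order so far=[0, 2, 3]
  pop 5: indeg[4]->2 | ready=[6] | order so far=[0, 2, 3, 5]
  pop 6: indeg[1]->0; indeg[4]->1 | ready=[1] | order so far=[0, 2, 3, 5, 6]
  pop 1: indeg[4]->0 | ready=[4] | order so far=[0, 2, 3, 5, 6, 1]
  pop 4: no out-edges | ready=[] | order so far=[0, 2, 3, 5, 6, 1, 4]
  Result: [0, 2, 3, 5, 6, 1, 4]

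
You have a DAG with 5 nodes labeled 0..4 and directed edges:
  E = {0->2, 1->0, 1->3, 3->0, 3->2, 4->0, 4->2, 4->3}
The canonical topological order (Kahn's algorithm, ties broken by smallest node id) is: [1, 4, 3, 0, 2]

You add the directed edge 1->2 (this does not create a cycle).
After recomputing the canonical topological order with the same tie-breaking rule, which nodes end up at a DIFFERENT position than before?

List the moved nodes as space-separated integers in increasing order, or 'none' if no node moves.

Answer: none

Derivation:
Old toposort: [1, 4, 3, 0, 2]
Added edge 1->2
Recompute Kahn (smallest-id tiebreak):
  initial in-degrees: [3, 0, 4, 2, 0]
  ready (indeg=0): [1, 4]
  pop 1: indeg[0]->2; indeg[2]->3; indeg[3]->1 | ready=[4] | order so far=[1]
  pop 4: indeg[0]->1; indeg[2]->2; indeg[3]->0 | ready=[3] | order so far=[1, 4]
  pop 3: indeg[0]->0; indeg[2]->1 | ready=[0] | order so far=[1, 4, 3]
  pop 0: indeg[2]->0 | ready=[2] | order so far=[1, 4, 3, 0]
  pop 2: no out-edges | ready=[] | order so far=[1, 4, 3, 0, 2]
New canonical toposort: [1, 4, 3, 0, 2]
Compare positions:
  Node 0: index 3 -> 3 (same)
  Node 1: index 0 -> 0 (same)
  Node 2: index 4 -> 4 (same)
  Node 3: index 2 -> 2 (same)
  Node 4: index 1 -> 1 (same)
Nodes that changed position: none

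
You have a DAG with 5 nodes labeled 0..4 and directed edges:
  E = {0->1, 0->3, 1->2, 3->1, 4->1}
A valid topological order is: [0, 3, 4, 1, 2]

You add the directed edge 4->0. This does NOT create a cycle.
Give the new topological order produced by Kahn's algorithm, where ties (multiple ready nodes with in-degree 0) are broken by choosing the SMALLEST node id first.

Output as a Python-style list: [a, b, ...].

Old toposort: [0, 3, 4, 1, 2]
Added edge: 4->0
Position of 4 (2) > position of 0 (0). Must reorder: 4 must now come before 0.
Run Kahn's algorithm (break ties by smallest node id):
  initial in-degrees: [1, 3, 1, 1, 0]
  ready (indeg=0): [4]
  pop 4: indeg[0]->0; indeg[1]->2 | ready=[0] | order so far=[4]
  pop 0: indeg[1]->1; indeg[3]->0 | ready=[3] | order so far=[4, 0]
  pop 3: indeg[1]->0 | ready=[1] | order so far=[4, 0, 3]
  pop 1: indeg[2]->0 | ready=[2] | order so far=[4, 0, 3, 1]
  pop 2: no out-edges | ready=[] | order so far=[4, 0, 3, 1, 2]
  Result: [4, 0, 3, 1, 2]

Answer: [4, 0, 3, 1, 2]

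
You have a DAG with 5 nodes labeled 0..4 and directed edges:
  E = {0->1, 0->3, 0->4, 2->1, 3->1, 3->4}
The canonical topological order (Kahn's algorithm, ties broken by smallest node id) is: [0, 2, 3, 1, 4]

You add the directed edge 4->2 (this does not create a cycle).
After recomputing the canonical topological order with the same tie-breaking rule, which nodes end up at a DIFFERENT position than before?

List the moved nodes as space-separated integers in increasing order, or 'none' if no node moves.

Old toposort: [0, 2, 3, 1, 4]
Added edge 4->2
Recompute Kahn (smallest-id tiebreak):
  initial in-degrees: [0, 3, 1, 1, 2]
  ready (indeg=0): [0]
  pop 0: indeg[1]->2; indeg[3]->0; indeg[4]->1 | ready=[3] | order so far=[0]
  pop 3: indeg[1]->1; indeg[4]->0 | ready=[4] | order so far=[0, 3]
  pop 4: indeg[2]->0 | ready=[2] | order so far=[0, 3, 4]
  pop 2: indeg[1]->0 | ready=[1] | order so far=[0, 3, 4, 2]
  pop 1: no out-edges | ready=[] | order so far=[0, 3, 4, 2, 1]
New canonical toposort: [0, 3, 4, 2, 1]
Compare positions:
  Node 0: index 0 -> 0 (same)
  Node 1: index 3 -> 4 (moved)
  Node 2: index 1 -> 3 (moved)
  Node 3: index 2 -> 1 (moved)
  Node 4: index 4 -> 2 (moved)
Nodes that changed position: 1 2 3 4

Answer: 1 2 3 4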